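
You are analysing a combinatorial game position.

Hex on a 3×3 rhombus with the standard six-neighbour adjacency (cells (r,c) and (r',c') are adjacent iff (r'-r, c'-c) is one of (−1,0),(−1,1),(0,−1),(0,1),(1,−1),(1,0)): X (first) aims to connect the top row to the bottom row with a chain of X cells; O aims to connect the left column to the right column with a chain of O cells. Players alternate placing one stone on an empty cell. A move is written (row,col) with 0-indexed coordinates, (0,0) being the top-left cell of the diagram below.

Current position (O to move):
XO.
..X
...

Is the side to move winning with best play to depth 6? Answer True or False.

O winning at [XO./..X/...]: False

[XO./..X/...] O move#1: (0,2):-1/XOO/..X/...*, (1,0):-1/XO./O.X/..., (1,1):-1/XO./.OX/..., (2,0):-1/XO./..X/O.., (2,1):-1/XO./..X/.O., (2,2):-1/XO./..X/..O
[XOO/..X/...] X move#2: (1,0):+1/XOO/X.X/...*, (1,1):-1/XOO/.XX/..., (2,0):-1/XOO/..X/X.., (2,1):-1/XOO/..X/.X., (2,2):-1/XOO/..X/..X
[XOO/X.X/...] O move#3: (1,1):-1/XOO/XOX/...*, (2,0):-1/XOO/X.X/O.., (2,1):-1/XOO/X.X/.O., (2,2):-1/XOO/X.X/..O
[XOO/XOX/...] X move#4: (2,0):+1/XOO/XOX/X..*, (2,1):-1/XOO/XOX/.X., (2,2):-1/XOO/XOX/..X
[XOO/XOX/X..] end (terminal -1, O#5); searched XO./..X/... to 6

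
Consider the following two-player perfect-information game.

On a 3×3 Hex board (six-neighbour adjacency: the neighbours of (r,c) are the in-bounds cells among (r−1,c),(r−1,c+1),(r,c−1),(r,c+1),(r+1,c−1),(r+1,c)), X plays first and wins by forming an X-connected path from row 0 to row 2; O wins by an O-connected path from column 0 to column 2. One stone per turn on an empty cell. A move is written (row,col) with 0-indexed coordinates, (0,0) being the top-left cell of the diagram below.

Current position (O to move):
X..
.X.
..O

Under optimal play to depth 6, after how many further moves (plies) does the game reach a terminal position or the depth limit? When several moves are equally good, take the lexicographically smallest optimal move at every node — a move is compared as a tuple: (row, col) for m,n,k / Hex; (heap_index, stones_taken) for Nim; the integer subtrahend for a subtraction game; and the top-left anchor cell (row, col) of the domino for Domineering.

[X../.X./..O] O move#1: (0,1):-1/XO./.X./..O*, (0,2):-1/X.O/.X./..O, (1,0):-1/X../OX./..O, (1,2):-1/X../.XO/..O, (2,0):-1/X../.X./O.O, (2,1):-1/X../.X./.OO
[XO./.X./..O] X move#2: (0,2):+1/XOX/.X./..O*, (1,0):+1/XO./XX./..O, (1,2):+1/XO./.XX/..O, (2,0):+1/XO./.X./X.O, (2,1):+1/XO./.X./.XO
[XOX/.X./..O] O move#3: (1,0):-1/XOX/OX./..O*, (1,2):-1/XOX/.XO/..O, (2,0):-1/XOX/.X./O.O, (2,1):-1/XOX/.X./.OO
[XOX/OX./..O] X move#4: (1,2):+1/XOX/OXX/..O*, (2,0):+1/XOX/OX./X.O, (2,1):+1/XOX/OX./.XO
[XOX/OXX/..O] O move#5: (2,0):-1/XOX/OXX/O.O*, (2,1):-1/XOX/OXX/.OO
[XOX/OXX/O.O] X move#6: (2,1):+1/XOX/OXX/OXO*
[XOX/OXX/OXO] end (terminal -1, O#7); searched X../.X./..O to 6

PV length from [X../.X./..O]: 6 plies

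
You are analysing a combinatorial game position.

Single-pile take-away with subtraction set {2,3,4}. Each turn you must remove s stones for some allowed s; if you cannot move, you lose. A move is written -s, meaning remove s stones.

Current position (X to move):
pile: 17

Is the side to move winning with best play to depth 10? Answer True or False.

X winning at [17]: True

p1 X@[17]: -2[15]-1 -3[14]-1 -4[13]+1*
p2 O@[13]: -2[11]-1* -3[10]-1 -4[9]-1
p3 X@[11]: -2[9]-1 -3[8]-1 -4[7]+1*
p4 O@[7]: -2[5]-1* -3[4]-1 -4[3]-1
p5 X@[5]: -2[3]-1 -3[2]-1 -4[1]+1*
p6 O@[1] terminal -1; root [17] d10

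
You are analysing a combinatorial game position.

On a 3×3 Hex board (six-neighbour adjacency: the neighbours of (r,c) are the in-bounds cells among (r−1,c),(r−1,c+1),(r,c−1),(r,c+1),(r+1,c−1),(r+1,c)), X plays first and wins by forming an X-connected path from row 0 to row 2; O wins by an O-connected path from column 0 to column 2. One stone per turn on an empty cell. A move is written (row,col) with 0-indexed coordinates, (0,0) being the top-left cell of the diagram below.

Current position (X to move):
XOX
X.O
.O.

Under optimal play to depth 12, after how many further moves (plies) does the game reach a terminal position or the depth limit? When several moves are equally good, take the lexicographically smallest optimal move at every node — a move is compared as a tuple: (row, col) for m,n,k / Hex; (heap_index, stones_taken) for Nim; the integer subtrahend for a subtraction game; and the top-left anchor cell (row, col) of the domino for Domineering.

PV length from [XOX/X.O/.O.]: 1 ply

ply 1, X at XOX/X.O/.O. | (1,1)=-1→XOX/XXO/.O.; (2,0)=+1→XOX/X.O/XO.*; (2,2)=-1→XOX/X.O/.OX
ply 2: XOX/X.O/XO. is terminal -1 (O); from XOX/X.O/.O. depth 12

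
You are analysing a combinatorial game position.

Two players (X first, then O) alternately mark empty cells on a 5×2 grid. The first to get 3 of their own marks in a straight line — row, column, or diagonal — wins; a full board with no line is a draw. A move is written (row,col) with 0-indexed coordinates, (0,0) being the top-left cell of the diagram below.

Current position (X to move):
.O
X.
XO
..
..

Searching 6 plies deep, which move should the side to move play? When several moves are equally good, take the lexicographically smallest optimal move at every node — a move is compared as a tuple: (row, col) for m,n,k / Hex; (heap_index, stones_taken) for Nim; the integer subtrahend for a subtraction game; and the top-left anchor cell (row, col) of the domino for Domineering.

X's best at [.O/X./XO/../..]: (0,0)

ply 1, X at .O/X./XO/../.. | (0,0)=+1→XO/X./XO/../..*; (1,1)=+1→.O/XX/XO/../..; (3,0)=+1→.O/X./XO/X./..; (3,1)=-1→.O/X./XO/.X/..; (4,0)=-1→.O/X./XO/../X.; (4,1)=-1→.O/X./XO/../.X
ply 2: XO/X./XO/../.. is terminal -1 (O); from .O/X./XO/../.. depth 6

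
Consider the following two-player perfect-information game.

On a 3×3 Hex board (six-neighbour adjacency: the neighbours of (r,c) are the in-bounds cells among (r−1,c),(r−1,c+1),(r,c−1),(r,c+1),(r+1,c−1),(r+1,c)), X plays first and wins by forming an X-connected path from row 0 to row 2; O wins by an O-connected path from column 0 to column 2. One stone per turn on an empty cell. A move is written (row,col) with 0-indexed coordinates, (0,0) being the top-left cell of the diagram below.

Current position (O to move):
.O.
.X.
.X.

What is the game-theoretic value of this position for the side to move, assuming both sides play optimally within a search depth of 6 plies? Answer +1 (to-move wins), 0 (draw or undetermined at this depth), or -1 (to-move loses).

value(.O./.X./.X., O) = +1

[.O./.X./.X.] O move#1: (0,0):-1/OO./.X./.X., (0,2):+1/.OO/.X./.X.*, (1,0):-1/.O./OX./.X., (1,2):-1/.O./.XO/.X., (2,0):-1/.O./.X./OX., (2,2):-1/.O./.X./.XO
[.OO/.X./.X.] X move#2: (0,0):-1/XOO/.X./.X.*, (1,0):-1/.OO/XX./.X., (1,2):-1/.OO/.XX/.X., (2,0):-1/.OO/.X./XX., (2,2):-1/.OO/.X./.XX
[XOO/.X./.X.] O move#3: (1,0):+1/XOO/OX./.X.*, (1,2):-1/XOO/.XO/.X., (2,0):-1/XOO/.X./OX., (2,2):-1/XOO/.X./.XO
[XOO/OX./.X.] end (terminal -1, X#4); searched .O./.X./.X. to 6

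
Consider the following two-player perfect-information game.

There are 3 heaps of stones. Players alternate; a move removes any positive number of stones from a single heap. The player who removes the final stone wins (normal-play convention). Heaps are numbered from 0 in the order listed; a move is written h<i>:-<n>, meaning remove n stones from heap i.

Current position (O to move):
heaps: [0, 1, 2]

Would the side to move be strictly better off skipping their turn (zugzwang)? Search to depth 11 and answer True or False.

p1 O@[(0,1,2)]: h1:-1[(0,0,2)]-1 h2:-1[(0,1,1)]+1* h2:-2[(0,1,0)]-1
p2 X@[(0,1,1)]: h1:-1[(0,0,1)]-1* h2:-1[(0,1,0)]-1
p3 O@[(0,0,1)]: h2:-1[(0,0,0)]+1*
p4 X@[(0,0,0)] terminal -1; root [(0,1,2)] d11
if O skipped the turn, X would face:
~ p1 X@[(0,1,2)]: h1:-1[(0,0,2)]-1 h2:-1[(0,1,1)]+1* h2:-2[(0,1,0)]-1
~ p2 O@[(0,1,1)]: h1:-1[(0,0,1)]-1* h2:-1[(0,1,0)]-1
~ p3 X@[(0,0,1)]: h2:-1[(0,0,0)]+1*
~ p4 O@[(0,0,0)] terminal -1; root [(0,1,2)] d11
compare (O): move=+1 vs pass=-1

zugzwang((0,1,2), O) = False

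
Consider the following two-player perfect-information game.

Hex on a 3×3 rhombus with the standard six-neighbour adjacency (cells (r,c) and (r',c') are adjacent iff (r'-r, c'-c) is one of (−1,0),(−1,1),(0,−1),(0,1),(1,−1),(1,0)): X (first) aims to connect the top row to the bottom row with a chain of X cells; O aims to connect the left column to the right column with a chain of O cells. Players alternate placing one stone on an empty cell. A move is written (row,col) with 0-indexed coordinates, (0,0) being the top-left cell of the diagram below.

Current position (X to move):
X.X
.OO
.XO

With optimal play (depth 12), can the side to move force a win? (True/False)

p1 X@[X.X/.OO/.XO]: (0,1)[XXX/.OO/.XO]-1* (1,0)[X.X/XOO/.XO]-1 (2,0)[X.X/.OO/XXO]-1
p2 O@[XXX/.OO/.XO]: (1,0)[XXX/OOO/.XO]+1* (2,0)[XXX/.OO/OXO]+1
p3 X@[XXX/OOO/.XO] terminal -1; root [X.X/.OO/.XO] d12

X winning at [X.X/.OO/.XO]: False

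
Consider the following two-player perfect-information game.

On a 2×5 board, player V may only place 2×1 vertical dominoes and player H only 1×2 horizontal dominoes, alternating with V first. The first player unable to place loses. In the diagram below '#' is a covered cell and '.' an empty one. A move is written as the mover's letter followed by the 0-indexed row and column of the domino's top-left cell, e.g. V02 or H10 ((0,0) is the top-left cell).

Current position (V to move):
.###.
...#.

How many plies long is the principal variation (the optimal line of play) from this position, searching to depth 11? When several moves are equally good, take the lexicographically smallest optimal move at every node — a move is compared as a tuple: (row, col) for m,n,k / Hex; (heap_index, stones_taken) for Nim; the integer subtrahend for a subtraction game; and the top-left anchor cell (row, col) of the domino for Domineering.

PV length from [.###./...#.]: 3 plies

[.###./...#.] V move#1: V00:+1/####./#..#.*, V04:-1/.####/...##
[####./#..#.] H move#2: H11:-1/####./####.*
[####./####.] V move#3: V04:+1/#####/#####*
[#####/#####] end (terminal -1, H#4); searched .###./...#. to 11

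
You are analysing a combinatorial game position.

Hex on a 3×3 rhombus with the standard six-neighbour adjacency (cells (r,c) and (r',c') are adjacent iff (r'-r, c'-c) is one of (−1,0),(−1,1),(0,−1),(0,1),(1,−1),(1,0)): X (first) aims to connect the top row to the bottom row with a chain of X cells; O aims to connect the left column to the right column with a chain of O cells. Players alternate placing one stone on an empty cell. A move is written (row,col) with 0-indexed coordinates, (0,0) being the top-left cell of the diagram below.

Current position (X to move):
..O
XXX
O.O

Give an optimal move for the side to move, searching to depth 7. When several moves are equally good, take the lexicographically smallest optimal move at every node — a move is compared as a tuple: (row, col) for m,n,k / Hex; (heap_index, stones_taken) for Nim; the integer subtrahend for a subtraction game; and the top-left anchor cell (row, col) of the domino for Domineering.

[..O/XXX/O.O] X move#1: (0,0):-1/X.O/XXX/O.O, (0,1):-1/.XO/XXX/O.O, (2,1):+1/..O/XXX/OXO*
[..O/XXX/OXO] O move#2: (0,0):-1/O.O/XXX/OXO*, (0,1):-1/.OO/XXX/OXO
[O.O/XXX/OXO] X move#3: (0,1):+1/OXO/XXX/OXO*
[OXO/XXX/OXO] end (terminal -1, O#4); searched ..O/XXX/O.O to 7

X's best at [..O/XXX/O.O]: (2,1)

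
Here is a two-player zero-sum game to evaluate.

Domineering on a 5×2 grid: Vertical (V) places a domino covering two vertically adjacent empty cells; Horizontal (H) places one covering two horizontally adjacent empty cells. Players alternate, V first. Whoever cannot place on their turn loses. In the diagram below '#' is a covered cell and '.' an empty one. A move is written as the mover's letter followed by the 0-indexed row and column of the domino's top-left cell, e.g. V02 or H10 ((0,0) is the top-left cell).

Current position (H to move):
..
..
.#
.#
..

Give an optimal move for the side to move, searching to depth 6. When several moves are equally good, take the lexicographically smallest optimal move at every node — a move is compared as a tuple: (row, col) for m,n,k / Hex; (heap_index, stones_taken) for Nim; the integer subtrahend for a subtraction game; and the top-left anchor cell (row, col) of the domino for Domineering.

H's best at [../../.#/.#/..]: H00

p1 H@[../../.#/.#/..]: H00[##/../.#/.#/..]+1* H10[../##/.#/.#/..]+1 H40[../../.#/.#/##]-1
p2 V@[##/../.#/.#/..]: V10[##/#./##/.#/..]-1* V20[##/../##/##/..]-1 V30[##/../.#/##/#.]-1
p3 H@[##/#./##/.#/..]: H40[##/#./##/.#/##]+1*
p4 V@[##/#./##/.#/##] terminal -1; root [../../.#/.#/..] d6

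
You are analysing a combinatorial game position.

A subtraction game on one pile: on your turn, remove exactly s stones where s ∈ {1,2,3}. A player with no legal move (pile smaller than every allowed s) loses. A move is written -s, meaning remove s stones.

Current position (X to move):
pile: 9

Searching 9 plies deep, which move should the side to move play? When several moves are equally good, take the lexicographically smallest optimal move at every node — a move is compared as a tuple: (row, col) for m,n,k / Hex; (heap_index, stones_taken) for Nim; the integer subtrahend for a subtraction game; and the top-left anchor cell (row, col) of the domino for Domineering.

p1 X@[9]: -1[8]+1* -2[7]-1 -3[6]-1
p2 O@[8]: -1[7]-1* -2[6]-1 -3[5]-1
p3 X@[7]: -1[6]-1 -2[5]-1 -3[4]+1*
p4 O@[4]: -1[3]-1* -2[2]-1 -3[1]-1
p5 X@[3]: -1[2]-1 -2[1]-1 -3[0]+1*
p6 O@[0] terminal -1; root [9] d9

X's best at [9]: -1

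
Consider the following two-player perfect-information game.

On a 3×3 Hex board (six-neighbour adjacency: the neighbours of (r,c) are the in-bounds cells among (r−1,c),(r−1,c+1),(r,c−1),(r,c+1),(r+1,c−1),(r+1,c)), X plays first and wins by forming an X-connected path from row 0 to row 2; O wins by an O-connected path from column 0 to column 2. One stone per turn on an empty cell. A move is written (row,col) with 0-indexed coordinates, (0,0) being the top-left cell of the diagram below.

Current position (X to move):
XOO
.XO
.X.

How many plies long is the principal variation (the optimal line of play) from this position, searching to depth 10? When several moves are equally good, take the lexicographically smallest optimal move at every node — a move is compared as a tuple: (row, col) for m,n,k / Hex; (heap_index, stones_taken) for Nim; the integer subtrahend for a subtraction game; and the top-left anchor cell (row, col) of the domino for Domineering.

PV length from [XOO/.XO/.X.]: 1 ply

[XOO/.XO/.X.] X move#1: (1,0):+1/XOO/XXO/.X.*, (2,0):-1/XOO/.XO/XX., (2,2):-1/XOO/.XO/.XX
[XOO/XXO/.X.] end (terminal -1, O#2); searched XOO/.XO/.X. to 10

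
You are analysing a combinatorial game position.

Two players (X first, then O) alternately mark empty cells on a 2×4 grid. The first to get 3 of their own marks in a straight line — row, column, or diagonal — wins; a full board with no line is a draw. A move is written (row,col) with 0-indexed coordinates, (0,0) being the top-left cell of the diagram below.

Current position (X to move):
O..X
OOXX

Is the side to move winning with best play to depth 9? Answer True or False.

[O..X/OOXX] X move#1: (0,1):+0/OX.X/OOXX*, (0,2):+0/O.XX/OOXX
[OX.X/OOXX] O move#2: (0,2):+0/OXOX/OOXX*
[OXOX/OOXX] end (terminal +0, X#3); searched O..X/OOXX to 9

X winning at [O..X/OOXX]: False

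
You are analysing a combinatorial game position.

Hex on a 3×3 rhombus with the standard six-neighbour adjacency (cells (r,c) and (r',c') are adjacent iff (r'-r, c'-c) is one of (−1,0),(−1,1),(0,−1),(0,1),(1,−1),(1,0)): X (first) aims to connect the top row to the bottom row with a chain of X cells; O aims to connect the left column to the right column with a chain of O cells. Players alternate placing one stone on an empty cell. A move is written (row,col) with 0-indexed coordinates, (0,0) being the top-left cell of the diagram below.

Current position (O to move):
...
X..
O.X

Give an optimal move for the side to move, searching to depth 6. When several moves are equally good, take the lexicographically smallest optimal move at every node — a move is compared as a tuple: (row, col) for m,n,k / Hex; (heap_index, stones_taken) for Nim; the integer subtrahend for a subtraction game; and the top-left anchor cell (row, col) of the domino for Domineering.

p1 O@[.../X../O.X]: (0,0)[O../X../O.X]-1 (0,1)[.O./X../O.X]-1 (0,2)[..O/X../O.X]-1 (1,1)[.../XO./O.X]+1* (1,2)[.../X.O/O.X]+1 (2,1)[.../X../OOX]-1
p2 X@[.../XO./O.X]: (0,0)[X../XO./O.X]-1* (0,1)[.X./XO./O.X]-1 (0,2)[..X/XO./O.X]-1 (1,2)[.../XOX/O.X]-1 (2,1)[.../XO./OXX]-1
p3 O@[X../XO./O.X]: (0,1)[XO./XO./O.X]+1* (0,2)[X.O/XO./O.X]+1 (1,2)[X../XOO/O.X]+1 (2,1)[X../XO./OOX]+1
p4 X@[XO./XO./O.X]: (0,2)[XOX/XO./O.X]-1* (1,2)[XO./XOX/O.X]-1 (2,1)[XO./XO./OXX]-1
p5 O@[XOX/XO./O.X]: (1,2)[XOX/XOO/O.X]+1* (2,1)[XOX/XO./OOX]-1
p6 X@[XOX/XOO/O.X] terminal -1; root [.../X../O.X] d6

O's best at [.../X../O.X]: (1,1)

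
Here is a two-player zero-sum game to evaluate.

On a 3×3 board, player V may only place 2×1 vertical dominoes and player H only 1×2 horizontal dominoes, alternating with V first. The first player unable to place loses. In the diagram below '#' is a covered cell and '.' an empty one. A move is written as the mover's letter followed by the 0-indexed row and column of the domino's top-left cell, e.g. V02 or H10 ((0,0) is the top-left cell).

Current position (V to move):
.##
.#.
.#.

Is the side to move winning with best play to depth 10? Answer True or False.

[.##/.#./.#.] V move#1: V00:+1/###/##./.#.*, V10:+1/.##/##./##., V12:+1/.##/.##/.##
[###/##./.#.] end (terminal -1, H#2); searched .##/.#./.#. to 10

V winning at [.##/.#./.#.]: True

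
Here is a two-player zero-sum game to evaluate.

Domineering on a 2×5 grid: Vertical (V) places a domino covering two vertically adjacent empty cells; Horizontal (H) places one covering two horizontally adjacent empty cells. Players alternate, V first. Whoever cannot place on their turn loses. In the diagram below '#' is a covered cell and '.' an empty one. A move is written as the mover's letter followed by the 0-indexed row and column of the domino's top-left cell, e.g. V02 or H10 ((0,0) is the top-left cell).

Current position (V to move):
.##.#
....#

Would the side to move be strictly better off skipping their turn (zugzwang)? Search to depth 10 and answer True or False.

[.##.#/....#] V move#1: V00:-1/###.#/#...#*, V03:-1/.####/...##
[###.#/#...#] H move#2: H11:-1/###.#/###.#, H12:+1/###.#/#.###*
[###.#/#.###] end (terminal -1, V#3); searched .##.#/....# to 10
pass branch (H moves first from the same position):
  | [.##.#/....#] H move#1: H10:-1/.##.#/##..#*, H11:-1/.##.#/.##.#, H12:-1/.##.#/..###
  | [.##.#/##..#] V move#2: V03:+1/.####/##.##*
  | [.####/##.##] end (terminal -1, H#3); searched .##.#/....# to 10
V moving scores -1; V passing scores +1

zugzwang(.##.#/....#, V) = True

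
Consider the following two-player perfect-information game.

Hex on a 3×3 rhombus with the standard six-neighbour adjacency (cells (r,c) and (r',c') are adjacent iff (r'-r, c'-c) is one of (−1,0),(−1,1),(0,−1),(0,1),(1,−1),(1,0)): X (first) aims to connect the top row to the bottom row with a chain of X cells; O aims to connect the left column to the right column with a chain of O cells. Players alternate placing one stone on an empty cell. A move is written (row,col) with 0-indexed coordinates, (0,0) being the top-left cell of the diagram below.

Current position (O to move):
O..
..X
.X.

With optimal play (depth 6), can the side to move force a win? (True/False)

ply 1, O at O../..X/.X. | (0,1)=-1→OO./..X/.X.; (0,2)=+1→O.O/..X/.X.*; (1,0)=-1→O../O.X/.X.; (1,1)=-1→O../.OX/.X.; (2,0)=-1→O../..X/OX.; (2,2)=-1→O../..X/.XO
ply 2, X at O.O/..X/.X. | (0,1)=-1→OXO/..X/.X.*; (1,0)=-1→O.O/X.X/.X.; (1,1)=-1→O.O/.XX/.X.; (2,0)=-1→O.O/..X/XX.; (2,2)=-1→O.O/..X/.XX
ply 3, O at OXO/..X/.X. | (1,0)=-1→OXO/O.X/.X.; (1,1)=+1→OXO/.OX/.X.*; (2,0)=-1→OXO/..X/OX.; (2,2)=-1→OXO/..X/.XO
ply 4, X at OXO/.OX/.X. | (1,0)=-1→OXO/XOX/.X.*; (2,0)=-1→OXO/.OX/XX.; (2,2)=-1→OXO/.OX/.XX
ply 5, O at OXO/XOX/.X. | (2,0)=+1→OXO/XOX/OX.*; (2,2)=-1→OXO/XOX/.XO
ply 6: OXO/XOX/OX. is terminal -1 (X); from O../..X/.X. depth 6

O winning at [O../..X/.X.]: True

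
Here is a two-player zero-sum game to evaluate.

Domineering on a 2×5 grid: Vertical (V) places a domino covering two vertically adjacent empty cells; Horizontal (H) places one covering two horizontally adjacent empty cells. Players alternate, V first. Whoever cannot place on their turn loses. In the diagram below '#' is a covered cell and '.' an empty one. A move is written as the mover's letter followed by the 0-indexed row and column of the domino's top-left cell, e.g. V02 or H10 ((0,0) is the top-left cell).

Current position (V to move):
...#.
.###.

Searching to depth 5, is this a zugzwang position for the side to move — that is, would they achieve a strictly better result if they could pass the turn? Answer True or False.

zugzwang(...#./.###., V) = False

ply 1, V at ...#./.###. | V00=+1→#..#./####.*; V04=-1→...##/.####
ply 2, H at #..#./####. | H01=-1→####./####.*
ply 3, V at ####./####. | V04=+1→#####/#####*
ply 4: #####/##### is terminal -1 (H); from ...#./.###. depth 5
suppose V passes — search the same position with H to move:
pass> ply 1, H at ...#./.###. | H00=-1→##.#./.###.*; H01=-1→.###./.###.
pass> ply 2, V at ##.#./.###. | V04=+1→##.##/.####*
pass> ply 3: ##.##/.#### is terminal -1 (H); from ...#./.###. depth 5
for V: play +1, pass +1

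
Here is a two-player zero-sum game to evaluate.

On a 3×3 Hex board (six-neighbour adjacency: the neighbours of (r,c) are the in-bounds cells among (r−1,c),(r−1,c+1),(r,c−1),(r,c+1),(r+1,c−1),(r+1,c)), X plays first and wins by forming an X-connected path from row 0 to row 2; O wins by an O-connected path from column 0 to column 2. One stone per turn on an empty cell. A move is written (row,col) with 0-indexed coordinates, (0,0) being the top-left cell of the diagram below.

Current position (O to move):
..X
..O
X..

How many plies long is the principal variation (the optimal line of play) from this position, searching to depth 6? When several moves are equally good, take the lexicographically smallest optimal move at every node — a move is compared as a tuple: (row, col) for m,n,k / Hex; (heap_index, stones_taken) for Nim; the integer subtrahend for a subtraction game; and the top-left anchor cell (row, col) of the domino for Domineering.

PV length from [..X/..O/X..]: 4 plies

[..X/..O/X..] O move#1: (0,0):-1/O.X/..O/X..*, (0,1):-1/.OX/..O/X.., (1,0):-1/..X/O.O/X.., (1,1):-1/..X/.OO/X.., (2,1):-1/..X/..O/XO., (2,2):-1/..X/..O/X.O
[O.X/..O/X..] X move#2: (0,1):+1/OXX/..O/X..*, (1,0):+1/O.X/X.O/X.., (1,1):+1/O.X/.XO/X.., (2,1):-1/O.X/..O/XX., (2,2):-1/O.X/..O/X.X
[OXX/..O/X..] O move#3: (1,0):-1/OXX/O.O/X..*, (1,1):-1/OXX/.OO/X.., (2,1):-1/OXX/..O/XO., (2,2):-1/OXX/..O/X.O
[OXX/O.O/X..] X move#4: (1,1):+1/OXX/OXO/X..*, (2,1):-1/OXX/O.O/XX., (2,2):-1/OXX/O.O/X.X
[OXX/OXO/X..] end (terminal -1, O#5); searched ..X/..O/X.. to 6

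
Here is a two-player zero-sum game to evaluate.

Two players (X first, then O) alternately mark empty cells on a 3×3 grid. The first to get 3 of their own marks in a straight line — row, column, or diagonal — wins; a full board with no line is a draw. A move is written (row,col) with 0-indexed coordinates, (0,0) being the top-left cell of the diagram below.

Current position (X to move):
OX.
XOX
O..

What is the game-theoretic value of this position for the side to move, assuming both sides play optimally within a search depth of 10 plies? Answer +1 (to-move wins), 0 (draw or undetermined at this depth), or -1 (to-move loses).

value(OX./XOX/O.., X) = -1

ply 1, X at OX./XOX/O.. | (0,2)=-1→OXX/XOX/O..*; (2,1)=-1→OX./XOX/OX.; (2,2)=-1→OX./XOX/O.X
ply 2, O at OXX/XOX/O.. | (2,1)=-1→OXX/XOX/OO.; (2,2)=+1→OXX/XOX/O.O*
ply 3: OXX/XOX/O.O is terminal -1 (X); from OX./XOX/O.. depth 10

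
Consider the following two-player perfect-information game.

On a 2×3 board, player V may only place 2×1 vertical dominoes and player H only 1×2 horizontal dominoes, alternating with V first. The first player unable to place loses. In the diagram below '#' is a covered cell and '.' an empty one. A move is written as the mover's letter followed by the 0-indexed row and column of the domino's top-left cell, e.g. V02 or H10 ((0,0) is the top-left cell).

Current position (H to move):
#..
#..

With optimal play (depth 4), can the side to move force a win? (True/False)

H winning at [#../#..]: True

ply 1, H at #../#.. | H01=+1→###/#..*; H11=+1→#../###
ply 2: ###/#.. is terminal -1 (V); from #../#.. depth 4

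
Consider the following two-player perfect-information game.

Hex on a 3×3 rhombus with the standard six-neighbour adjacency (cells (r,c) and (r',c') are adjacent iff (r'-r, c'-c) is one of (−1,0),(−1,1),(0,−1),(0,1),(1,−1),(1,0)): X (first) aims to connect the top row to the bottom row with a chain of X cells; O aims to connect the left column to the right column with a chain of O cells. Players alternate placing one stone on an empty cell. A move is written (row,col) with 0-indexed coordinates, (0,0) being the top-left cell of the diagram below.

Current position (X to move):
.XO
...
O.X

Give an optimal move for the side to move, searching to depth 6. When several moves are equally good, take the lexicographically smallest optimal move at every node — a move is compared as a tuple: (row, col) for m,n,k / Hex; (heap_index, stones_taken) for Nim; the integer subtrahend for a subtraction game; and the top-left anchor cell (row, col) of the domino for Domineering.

X's best at [.XO/.../O.X]: (1,1)

ply 1, X at .XO/.../O.X | (0,0)=-1→XXO/.../O.X; (1,0)=-1→.XO/X../O.X; (1,1)=+1→.XO/.X./O.X*; (1,2)=-1→.XO/..X/O.X; (2,1)=-1→.XO/.../OXX
ply 2, O at .XO/.X./O.X | (0,0)=-1→OXO/.X./O.X*; (1,0)=-1→.XO/OX./O.X; (1,2)=-1→.XO/.XO/O.X; (2,1)=-1→.XO/.X./OOX
ply 3, X at OXO/.X./O.X | (1,0)=+1→OXO/XX./O.X*; (1,2)=+1→OXO/.XX/O.X; (2,1)=+1→OXO/.X./OXX
ply 4, O at OXO/XX./O.X | (1,2)=-1→OXO/XXO/O.X*; (2,1)=-1→OXO/XX./OOX
ply 5, X at OXO/XXO/O.X | (2,1)=+1→OXO/XXO/OXX*
ply 6: OXO/XXO/OXX is terminal -1 (O); from .XO/.../O.X depth 6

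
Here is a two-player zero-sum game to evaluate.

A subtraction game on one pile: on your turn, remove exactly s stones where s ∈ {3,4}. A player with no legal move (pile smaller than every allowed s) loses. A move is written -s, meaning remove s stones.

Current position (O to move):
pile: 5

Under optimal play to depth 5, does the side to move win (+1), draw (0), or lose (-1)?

value(5, O) = +1

p1 O@[5]: -3[2]+1* -4[1]+1
p2 X@[2] terminal -1; root [5] d5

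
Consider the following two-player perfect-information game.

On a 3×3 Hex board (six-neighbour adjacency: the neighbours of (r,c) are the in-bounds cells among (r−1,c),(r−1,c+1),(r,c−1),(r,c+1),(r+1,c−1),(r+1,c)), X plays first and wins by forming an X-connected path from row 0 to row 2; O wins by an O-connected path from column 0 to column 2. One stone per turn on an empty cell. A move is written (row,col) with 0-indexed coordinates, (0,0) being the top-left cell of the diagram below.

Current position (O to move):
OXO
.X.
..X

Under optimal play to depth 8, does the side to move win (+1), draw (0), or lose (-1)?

[OXO/.X./..X] O move#1: (1,0):-1/OXO/OX./..X*, (1,2):-1/OXO/.XO/..X, (2,0):-1/OXO/.X./O.X, (2,1):-1/OXO/.X./.OX
[OXO/OX./..X] X move#2: (1,2):+1/OXO/OXX/..X*, (2,0):+1/OXO/OX./X.X, (2,1):+1/OXO/OX./.XX
[OXO/OXX/..X] end (terminal -1, O#3); searched OXO/.X./..X to 8

value(OXO/.X./..X, O) = -1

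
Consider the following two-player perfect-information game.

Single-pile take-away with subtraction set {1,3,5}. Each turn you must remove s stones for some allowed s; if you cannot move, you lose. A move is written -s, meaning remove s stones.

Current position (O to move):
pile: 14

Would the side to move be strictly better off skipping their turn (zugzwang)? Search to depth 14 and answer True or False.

zugzwang(14, O) = True

[14] O move#1: -1:-1/13*, -3:-1/11, -5:-1/9
[13] X move#2: -1:+1/12*, -3:+1/10, -5:+1/8
[12] O move#3: -1:-1/11*, -3:-1/9, -5:-1/7
[11] X move#4: -1:+1/10*, -3:+1/8, -5:+1/6
[10] O move#5: -1:-1/9*, -3:-1/7, -5:-1/5
[9] X move#6: -1:+1/8*, -3:+1/6, -5:+1/4
[8] O move#7: -1:-1/7*, -3:-1/5, -5:-1/3
[7] X move#8: -1:+1/6*, -3:+1/4, -5:+1/2
[6] O move#9: -1:-1/5*, -3:-1/3, -5:-1/1
[5] X move#10: -1:+1/4*, -3:+1/2, -5:+1/0
[4] O move#11: -1:-1/3*, -3:-1/1
[3] X move#12: -1:+1/2*, -3:+1/0
[2] O move#13: -1:-1/1*
[1] X move#14: -1:+1/0*
[0] end (terminal -1, O#15); searched 14 to 14
suppose O passes — search the same position with X to move:
pass> [14] X move#1: -1:-1/13*, -3:-1/11, -5:-1/9
pass> [13] O move#2: -1:+1/12*, -3:+1/10, -5:+1/8
pass> [12] X move#3: -1:-1/11*, -3:-1/9, -5:-1/7
pass> [11] O move#4: -1:+1/10*, -3:+1/8, -5:+1/6
pass> [10] X move#5: -1:-1/9*, -3:-1/7, -5:-1/5
pass> [9] O move#6: -1:+1/8*, -3:+1/6, -5:+1/4
pass> [8] X move#7: -1:-1/7*, -3:-1/5, -5:-1/3
pass> [7] O move#8: -1:+1/6*, -3:+1/4, -5:+1/2
pass> [6] X move#9: -1:-1/5*, -3:-1/3, -5:-1/1
pass> [5] O move#10: -1:+1/4*, -3:+1/2, -5:+1/0
pass> [4] X move#11: -1:-1/3*, -3:-1/1
pass> [3] O move#12: -1:+1/2*, -3:+1/0
pass> [2] X move#13: -1:-1/1*
pass> [1] O move#14: -1:+1/0*
pass> [0] end (terminal -1, X#15); searched 14 to 14
for O: play -1, pass +1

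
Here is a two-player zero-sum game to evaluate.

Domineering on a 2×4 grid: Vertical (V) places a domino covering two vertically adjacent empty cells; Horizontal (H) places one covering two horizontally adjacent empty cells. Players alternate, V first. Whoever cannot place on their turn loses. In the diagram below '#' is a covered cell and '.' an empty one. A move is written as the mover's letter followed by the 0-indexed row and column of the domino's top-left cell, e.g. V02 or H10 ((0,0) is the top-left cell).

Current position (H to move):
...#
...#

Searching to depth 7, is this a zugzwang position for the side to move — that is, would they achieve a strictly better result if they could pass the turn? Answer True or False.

ply 1, H at ...#/...# | H00=+1→##.#/...#*; H01=+1→.###/...#; H10=+1→...#/##.#; H11=+1→...#/.###
ply 2, V at ##.#/...# | V02=-1→####/..##*
ply 3, H at ####/..## | H10=+1→####/####*
ply 4: ####/#### is terminal -1 (V); from ...#/...# depth 7
suppose H passes — search the same position with V to move:
pass> ply 1, V at ...#/...# | V00=-1→#..#/#..#; V01=+1→.#.#/.#.#*; V02=-1→..##/..##
pass> ply 2: .#.#/.#.# is terminal -1 (H); from ...#/...# depth 7
for H: play +1, pass -1

zugzwang(...#/...#, H) = False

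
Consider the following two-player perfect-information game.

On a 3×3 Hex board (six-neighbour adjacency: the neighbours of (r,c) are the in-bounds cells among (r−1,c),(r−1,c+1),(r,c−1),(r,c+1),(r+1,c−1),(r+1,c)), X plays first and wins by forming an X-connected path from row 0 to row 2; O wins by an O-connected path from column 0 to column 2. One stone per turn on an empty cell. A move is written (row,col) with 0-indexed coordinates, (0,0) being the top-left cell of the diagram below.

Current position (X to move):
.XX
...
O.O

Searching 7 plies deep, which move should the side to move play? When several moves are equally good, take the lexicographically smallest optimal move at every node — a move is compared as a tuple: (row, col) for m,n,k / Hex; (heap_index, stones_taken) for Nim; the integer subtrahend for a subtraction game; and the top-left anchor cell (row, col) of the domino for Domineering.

[.XX/.../O.O] X move#1: (0,0):-1/XXX/.../O.O, (1,0):-1/.XX/X../O.O, (1,1):-1/.XX/.X./O.O, (1,2):-1/.XX/..X/O.O, (2,1):+1/.XX/.../OXO*
[.XX/.../OXO] O move#2: (0,0):-1/OXX/.../OXO*, (1,0):-1/.XX/O../OXO, (1,1):-1/.XX/.O./OXO, (1,2):-1/.XX/..O/OXO
[OXX/.../OXO] X move#3: (1,0):+1/OXX/X../OXO*, (1,1):+1/OXX/.X./OXO, (1,2):+1/OXX/..X/OXO
[OXX/X../OXO] O move#4: (1,1):-1/OXX/XO./OXO*, (1,2):-1/OXX/X.O/OXO
[OXX/XO./OXO] X move#5: (1,2):+1/OXX/XOX/OXO*
[OXX/XOX/OXO] end (terminal -1, O#6); searched .XX/.../O.O to 7

X's best at [.XX/.../O.O]: (2,1)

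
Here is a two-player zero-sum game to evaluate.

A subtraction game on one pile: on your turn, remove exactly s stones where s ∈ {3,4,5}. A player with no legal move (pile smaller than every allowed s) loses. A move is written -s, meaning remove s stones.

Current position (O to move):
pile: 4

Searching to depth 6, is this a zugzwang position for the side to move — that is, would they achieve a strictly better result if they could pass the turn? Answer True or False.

zugzwang(4, O) = False

[4] O move#1: -3:+1/1*, -4:+1/0
[1] end (terminal -1, X#2); searched 4 to 6
if O skipped the turn, X would face:
~ [4] X move#1: -3:+1/1*, -4:+1/0
~ [1] end (terminal -1, O#2); searched 4 to 6
compare (O): move=+1 vs pass=-1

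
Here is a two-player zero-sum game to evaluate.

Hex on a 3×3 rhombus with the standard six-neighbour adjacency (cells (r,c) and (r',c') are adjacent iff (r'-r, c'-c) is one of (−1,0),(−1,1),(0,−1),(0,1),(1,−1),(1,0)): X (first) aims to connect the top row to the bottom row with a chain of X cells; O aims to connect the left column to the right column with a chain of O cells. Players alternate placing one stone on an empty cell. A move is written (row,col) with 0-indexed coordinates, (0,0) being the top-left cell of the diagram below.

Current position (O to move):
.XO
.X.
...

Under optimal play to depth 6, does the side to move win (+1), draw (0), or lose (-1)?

[.XO/.X./...] O move#1: (0,0):-1/OXO/.X./...*, (1,0):-1/.XO/OX./..., (1,2):-1/.XO/.XO/..., (2,0):-1/.XO/.X./O.., (2,1):-1/.XO/.X./.O., (2,2):-1/.XO/.X./..O
[OXO/.X./...] X move#2: (1,0):+1/OXO/XX./...*, (1,2):+1/OXO/.XX/..., (2,0):+1/OXO/.X./X.., (2,1):+1/OXO/.X./.X., (2,2):+1/OXO/.X./..X
[OXO/XX./...] O move#3: (1,2):-1/OXO/XXO/...*, (2,0):-1/OXO/XX./O.., (2,1):-1/OXO/XX./.O., (2,2):-1/OXO/XX./..O
[OXO/XXO/...] X move#4: (2,0):+1/OXO/XXO/X..*, (2,1):+1/OXO/XXO/.X., (2,2):+1/OXO/XXO/..X
[OXO/XXO/X..] end (terminal -1, O#5); searched .XO/.X./... to 6

value(.XO/.X./..., O) = -1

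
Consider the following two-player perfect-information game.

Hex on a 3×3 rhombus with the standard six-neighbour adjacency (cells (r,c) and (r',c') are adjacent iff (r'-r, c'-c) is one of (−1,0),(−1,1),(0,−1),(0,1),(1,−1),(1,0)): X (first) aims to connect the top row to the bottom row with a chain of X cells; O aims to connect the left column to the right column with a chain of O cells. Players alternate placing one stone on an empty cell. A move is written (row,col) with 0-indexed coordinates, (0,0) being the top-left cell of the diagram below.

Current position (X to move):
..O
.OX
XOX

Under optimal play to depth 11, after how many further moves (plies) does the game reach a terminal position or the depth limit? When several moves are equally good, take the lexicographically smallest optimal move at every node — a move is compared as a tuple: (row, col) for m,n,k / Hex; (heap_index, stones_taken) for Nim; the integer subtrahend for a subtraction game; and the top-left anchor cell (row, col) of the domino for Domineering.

PV length from [..O/.OX/XOX]: 3 plies

ply 1, X at ..O/.OX/XOX | (0,0)=-1→X.O/.OX/XOX; (0,1)=-1→.XO/.OX/XOX; (1,0)=+1→..O/XOX/XOX*
ply 2, O at ..O/XOX/XOX | (0,0)=-1→O.O/XOX/XOX*; (0,1)=-1→.OO/XOX/XOX
ply 3, X at O.O/XOX/XOX | (0,1)=+1→OXO/XOX/XOX*
ply 4: OXO/XOX/XOX is terminal -1 (O); from ..O/.OX/XOX depth 11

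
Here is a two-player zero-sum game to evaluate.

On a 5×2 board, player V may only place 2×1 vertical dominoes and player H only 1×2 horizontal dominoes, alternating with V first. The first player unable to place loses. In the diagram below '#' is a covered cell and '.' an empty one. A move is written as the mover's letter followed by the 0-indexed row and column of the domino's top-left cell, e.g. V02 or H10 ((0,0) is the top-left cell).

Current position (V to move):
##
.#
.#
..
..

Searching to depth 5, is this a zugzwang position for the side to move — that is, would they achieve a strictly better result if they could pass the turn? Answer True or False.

ply 1, V at ##/.#/.#/../.. | V10=-1→##/##/##/../..; V20=-1→##/.#/##/#./..; V30=+1→##/.#/.#/#./#.*; V31=+1→##/.#/.#/.#/.#
ply 2: ##/.#/.#/#./#. is terminal -1 (H); from ##/.#/.#/../.. depth 5
if V skipped the turn, H would face:
~ ply 1, H at ##/.#/.#/../.. | H30=+1→##/.#/.#/##/..*; H40=-1→##/.#/.#/../##
~ ply 2, V at ##/.#/.#/##/.. | V10=-1→##/##/##/##/..*
~ ply 3, H at ##/##/##/##/.. | H40=+1→##/##/##/##/##*
~ ply 4: ##/##/##/##/## is terminal -1 (V); from ##/.#/.#/../.. depth 5
compare (V): move=+1 vs pass=-1

zugzwang(##/.#/.#/../.., V) = False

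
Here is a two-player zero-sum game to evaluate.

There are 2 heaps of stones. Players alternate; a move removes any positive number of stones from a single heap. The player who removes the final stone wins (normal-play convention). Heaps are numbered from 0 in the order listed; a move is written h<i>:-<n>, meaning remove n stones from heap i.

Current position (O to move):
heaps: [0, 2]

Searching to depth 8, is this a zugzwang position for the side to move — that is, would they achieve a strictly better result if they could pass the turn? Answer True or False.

zugzwang((0,2), O) = False

ply 1, O at (0,2) | h1:-1=-1→(0,1); h1:-2=+1→(0,0)*
ply 2: (0,0) is terminal -1 (X); from (0,2) depth 8
pass branch (X moves first from the same position):
  | ply 1, X at (0,2) | h1:-1=-1→(0,1); h1:-2=+1→(0,0)*
  | ply 2: (0,0) is terminal -1 (O); from (0,2) depth 8
O moving scores +1; O passing scores -1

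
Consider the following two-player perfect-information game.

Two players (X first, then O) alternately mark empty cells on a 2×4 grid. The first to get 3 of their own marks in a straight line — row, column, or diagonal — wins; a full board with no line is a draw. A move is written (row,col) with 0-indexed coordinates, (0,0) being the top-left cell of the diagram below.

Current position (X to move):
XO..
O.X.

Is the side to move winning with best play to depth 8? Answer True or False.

ply 1, X at XO../O.X. | (0,2)=+0→XOX./O.X.*; (0,3)=+0→XO.X/O.X.; (1,1)=+0→XO../OXX.; (1,3)=+0→XO../O.XX
ply 2, O at XOX./O.X. | (0,3)=+0→XOXO/O.X.*; (1,1)=+0→XOX./OOX.; (1,3)=+0→XOX./O.XO
ply 3, X at XOXO/O.X. | (1,1)=+0→XOXO/OXX.*; (1,3)=+0→XOXO/O.XX
ply 4, O at XOXO/OXX. | (1,3)=+0→XOXO/OXXO*
ply 5: XOXO/OXXO is terminal +0 (X); from XO../O.X. depth 8

X winning at [XO../O.X.]: False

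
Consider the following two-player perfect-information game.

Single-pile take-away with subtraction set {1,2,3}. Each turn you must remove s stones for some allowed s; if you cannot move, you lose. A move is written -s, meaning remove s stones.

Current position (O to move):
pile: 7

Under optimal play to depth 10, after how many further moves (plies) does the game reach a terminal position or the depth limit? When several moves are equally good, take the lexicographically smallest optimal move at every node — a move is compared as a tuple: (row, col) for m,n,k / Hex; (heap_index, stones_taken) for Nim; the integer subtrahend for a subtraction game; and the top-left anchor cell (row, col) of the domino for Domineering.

PV length from [7]: 3 plies

ply 1, O at 7 | -1=-1→6; -2=-1→5; -3=+1→4*
ply 2, X at 4 | -1=-1→3*; -2=-1→2; -3=-1→1
ply 3, O at 3 | -1=-1→2; -2=-1→1; -3=+1→0*
ply 4: 0 is terminal -1 (X); from 7 depth 10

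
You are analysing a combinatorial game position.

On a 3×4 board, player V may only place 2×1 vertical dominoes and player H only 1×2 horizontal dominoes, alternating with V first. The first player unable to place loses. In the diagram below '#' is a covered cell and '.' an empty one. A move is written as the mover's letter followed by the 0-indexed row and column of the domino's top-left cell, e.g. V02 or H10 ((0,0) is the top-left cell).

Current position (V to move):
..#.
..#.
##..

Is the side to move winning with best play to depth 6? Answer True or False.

V winning at [..#./..#./##..]: True

ply 1, V at ..#./..#./##.. | V00=+1→#.#./#.#./##..*; V01=+1→.##./.##./##..; V03=-1→..##/..##/##..; V13=-1→..#./..##/##.#
ply 2, H at #.#./#.#./##.. | H22=-1→#.#./#.#./####*
ply 3, V at #.#./#.#./#### | V01=+1→###./###./####*; V03=+1→#.##/#.##/####
ply 4: ###./###./#### is terminal -1 (H); from ..#./..#./##.. depth 6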